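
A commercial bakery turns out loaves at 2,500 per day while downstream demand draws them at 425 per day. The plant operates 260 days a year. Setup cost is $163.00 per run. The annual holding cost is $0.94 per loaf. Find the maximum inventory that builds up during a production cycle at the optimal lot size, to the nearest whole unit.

Annual demand D = 425 × 260 = 110,500.
Production build-up factor (1 − d/p) = 1 − 425/2,500 = 0.8300.
Q* = √(2DS / (H(1 − d/p))) = √(2 × 110,500 × 163 / (0.94 × 0.8300)).
= √(36,023,000 / 0.7802) ≈ 6794.961.
Maximum inventory = Q*(1 − d/p) = 6794.961 × 0.8300 ≈ 5639.818.

I_max ≈ 5,640 loaves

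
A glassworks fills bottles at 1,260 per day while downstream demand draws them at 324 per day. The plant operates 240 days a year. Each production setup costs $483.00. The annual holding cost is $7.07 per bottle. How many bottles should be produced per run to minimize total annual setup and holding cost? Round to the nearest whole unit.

Q* ≈ 3,782 bottles

Annual demand D = 324 × 240 = 77,760.
Production build-up factor (1 − d/p) = 1 − 324/1,260 = 0.7429.
Q* = √(2DS / (H(1 − d/p))) = √(2 × 77,760 × 483 / (7.07 × 0.7429)).
= √(75,116,160 / 5.252) ≈ 3781.850.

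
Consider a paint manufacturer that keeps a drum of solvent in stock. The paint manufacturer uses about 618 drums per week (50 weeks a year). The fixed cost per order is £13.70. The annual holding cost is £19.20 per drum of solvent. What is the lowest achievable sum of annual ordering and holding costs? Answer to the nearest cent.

TC* ≈ £4,031.86

Annual demand D = 618 × 50 = 30,900.
EOQ = √(2DS/H) = √(2 × 30,900 × 13.7 / 19.2) ≈ 209.99.
At the optimum the two cost components are equal, so total cost = 2·(Q*/2)H = Q*·H.
Minimum total = √(2DSH) = √(2 × 30,900 × 13.7 × 19.2) ≈ 4031.857.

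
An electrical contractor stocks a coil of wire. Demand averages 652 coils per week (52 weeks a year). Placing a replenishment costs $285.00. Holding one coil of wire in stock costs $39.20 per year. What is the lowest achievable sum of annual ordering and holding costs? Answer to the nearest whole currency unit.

TC* ≈ $27,524

Annual demand D = 652 × 52 = 33,904.
The optimal lot size = √(2DS/H) = √(2 × 33,904 × 285 / 39.2) ≈ 702.13.
At the optimum the two cost components are equal, so total cost = 2·(Q*/2)H = Q*·H.
Minimum total = √(2DSH) = √(2 × 33,904 × 285 × 39.2) ≈ 27523.644.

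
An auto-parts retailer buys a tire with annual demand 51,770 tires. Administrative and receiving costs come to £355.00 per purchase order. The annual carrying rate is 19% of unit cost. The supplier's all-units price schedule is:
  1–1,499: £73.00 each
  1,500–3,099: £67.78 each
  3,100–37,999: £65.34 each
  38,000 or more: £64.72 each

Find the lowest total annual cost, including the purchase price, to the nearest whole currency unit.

TC* ≈ £3,407,823

Holding cost per unit per year at price C is H = 0.19·C.
Candidates are each tier's EOQ (if it falls in that tier) and each price-break quantity.
Tier 1 (£73.00): EOQ = 1627.9 exceeds tier's upper bound 1499, so this tier is dominated.
EOQ at £67.78 = 1689.4 (feasible in tier 2): TC = 51,770×£67.78 + (51,770/1689.4)×355 + (1689.4/2)×0.19×£67.78 = £3,530,727.44.
EOQ at £65.34 = 1720.7 < 3100, so use break Q=3100: TC = 51,770×£65.34 + (51,770/3100.0)×355 + (3100.0/2)×0.19×£65.34 = £3,407,822.93.
EOQ at £64.72 = 1728.9 < 38000, so use break Q=38000: TC = 51,770×£64.72 + (51,770/38000.0)×355 + (38000.0/2)×0.19×£64.72 = £3,584,677.24.
Lowest total cost among the candidates is at Q = 3100.0.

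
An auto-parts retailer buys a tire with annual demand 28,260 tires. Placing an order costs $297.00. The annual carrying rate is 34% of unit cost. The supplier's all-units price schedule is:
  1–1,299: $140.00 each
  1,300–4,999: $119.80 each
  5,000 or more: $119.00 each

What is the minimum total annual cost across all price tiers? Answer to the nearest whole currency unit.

Holding cost per unit per year at price C is H = 0.34·C.
Evaluate total cost at each tier's feasible EOQ or, if the EOQ is below the tier, at the tier's minimum quantity.
EOQ at $140.00 = 593.8 (feasible in tier 1): TC = 28,260×$140.00 + (28,260/593.8)×297 + (593.8/2)×0.34×$140.00 = $3,984,667.20.
EOQ at $119.80 = 642.0 < 1300, so use break Q=1300: TC = 28,260×$119.80 + (28,260/1300.0)×297 + (1300.0/2)×0.34×$119.80 = $3,418,480.12.
EOQ at $119.00 = 644.1 < 5000, so use break Q=5000: TC = 28,260×$119.00 + (28,260/5000.0)×297 + (5000.0/2)×0.34×$119.00 = $3,465,768.64.
Lowest total cost among the candidates is at Q = 1300.0.

TC* ≈ $3,418,480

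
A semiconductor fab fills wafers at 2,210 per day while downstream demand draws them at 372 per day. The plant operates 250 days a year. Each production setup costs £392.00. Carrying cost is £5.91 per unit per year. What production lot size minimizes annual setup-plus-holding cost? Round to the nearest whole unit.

Annual demand D = 372 × 250 = 93,000.
Production build-up factor (1 − d/p) = 1 − 372/2,210 = 0.8317.
Q* = √(2DS / (H(1 − d/p))) = √(2 × 93,000 × 392 / (5.91 × 0.8317)).
= √(72,912,000 / 4.9152) ≈ 3851.493.

Q* ≈ 3,851 wafers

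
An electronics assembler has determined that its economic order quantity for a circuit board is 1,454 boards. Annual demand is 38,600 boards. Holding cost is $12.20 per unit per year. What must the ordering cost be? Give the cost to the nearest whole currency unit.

Invert the EOQ relation Q*² = 2DS/H.
From Q* = √(2DS/H): S = Q*²H / (2D) = 1,454² × 12.2 / (2 × 38,600) = 334.0961.

S ≈ $334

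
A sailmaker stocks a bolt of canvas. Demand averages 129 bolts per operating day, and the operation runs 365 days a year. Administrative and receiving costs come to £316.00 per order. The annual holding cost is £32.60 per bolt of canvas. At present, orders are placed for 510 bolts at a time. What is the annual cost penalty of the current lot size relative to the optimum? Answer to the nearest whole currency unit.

Extra cost ≈ £6,341 per year

Annual demand D = 129 × 365 = 47,085.
EOQ = √(2DS/H) = √(2 × 47,085 × 316 / 32.6) ≈ 955.41.
Cost at Q* = (D/Q*)S + (Q*/2)H = √(2DSH) ≈ £31,146.46.
Cost at Q = 510: (47,085/510)×316 + (510/2)×32.6 = £29,174.24 + £8,313.00 = £37,487.24.
Excess = £37,487.24 − £31,146.46 = £6,340.78.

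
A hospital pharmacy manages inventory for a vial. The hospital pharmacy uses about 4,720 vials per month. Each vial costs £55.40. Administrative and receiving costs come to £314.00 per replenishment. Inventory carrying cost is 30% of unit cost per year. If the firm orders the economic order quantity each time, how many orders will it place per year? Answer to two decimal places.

N ≈ 38.72 orders per year

Annual demand D = 4,720 × 12 = 56,640.
Holding cost H = 0.30 × £55.40 = £16.6200 per unit per year.
The optimal lot size = √(2DS/H) = √(2 × 56,640 × 314 / 16.62) ≈ 1462.94.
Orders per year = D / Q* = 56,640 / 1462.94 ≈ 38.717.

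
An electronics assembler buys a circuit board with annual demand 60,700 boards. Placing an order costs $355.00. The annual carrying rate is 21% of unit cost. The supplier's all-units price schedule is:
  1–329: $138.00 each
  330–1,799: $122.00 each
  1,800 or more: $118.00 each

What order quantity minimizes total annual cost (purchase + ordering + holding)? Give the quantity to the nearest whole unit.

Holding cost per unit per year at price C is H = 0.21·C.
Evaluate total cost at each tier's feasible EOQ or, if the EOQ is below the tier, at the tier's minimum quantity.
Tier 1 ($138.00): EOQ = 1219.5 exceeds tier's upper bound 329, so this tier is dominated.
EOQ at $122.00 = 1297.0 (feasible in tier 2): TC = 60,700×$122.00 + (60,700/1297.0)×355 + (1297.0/2)×0.21×$122.00 = $7,438,628.68.
EOQ at $118.00 = 1318.8 < 1800, so use break Q=1800: TC = 60,700×$118.00 + (60,700/1800.0)×355 + (1800.0/2)×0.21×$118.00 = $7,196,873.39.
Lowest total cost is $7,196,873.39 at Q = 1800.0.

Q* ≈ 1,800 boards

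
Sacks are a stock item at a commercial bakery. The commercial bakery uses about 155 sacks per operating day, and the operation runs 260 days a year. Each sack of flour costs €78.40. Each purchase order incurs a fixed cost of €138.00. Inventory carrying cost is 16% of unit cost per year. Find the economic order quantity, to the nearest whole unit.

Q* ≈ 942 sacks

Annual demand D = 155 × 260 = 40,300.
Holding cost H = 0.16 × €78.40 = €12.5440 per unit per year.
EOQ = √(2DS / H) = √(2 × 40,300 × 138 / 12.544).
= √(11,122,800 / 12.544) = √886,702.8061 ≈ 941.649.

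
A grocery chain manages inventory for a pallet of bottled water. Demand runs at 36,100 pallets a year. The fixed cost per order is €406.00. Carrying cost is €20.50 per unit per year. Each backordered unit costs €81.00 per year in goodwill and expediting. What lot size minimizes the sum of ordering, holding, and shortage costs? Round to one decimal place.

Q* ≈ 1,338.6 pallets

With planned backorders, Q* = √(2DS/H) · √((H+B)/B).
√(2DS/H) = √(2 × 36,100 × 406 / 20.5) = 1195.789.
√((H+B)/B) = √((20.5+81)/81) = 1.1194.
Q* ≈ 1338.583.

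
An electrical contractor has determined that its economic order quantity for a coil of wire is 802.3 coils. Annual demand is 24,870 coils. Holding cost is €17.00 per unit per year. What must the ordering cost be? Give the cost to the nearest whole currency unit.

Invert the EOQ relation Q*² = 2DS/H.
From Q* = √(2DS/H): S = Q*²H / (2D) = 802.3² × 17 / (2 × 24,870) = 219.9970.

S ≈ €220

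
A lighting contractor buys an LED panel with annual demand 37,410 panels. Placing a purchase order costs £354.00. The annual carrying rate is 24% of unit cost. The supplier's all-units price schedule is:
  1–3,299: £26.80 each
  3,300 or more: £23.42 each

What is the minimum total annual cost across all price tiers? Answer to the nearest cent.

Holding cost per unit per year at price C is H = 0.24·C.
Candidates are each tier's EOQ (if it falls in that tier) and each price-break quantity.
EOQ at £26.80 = 2029.3 (feasible in tier 1): TC = 37,410×£26.80 + (37,410/2029.3)×354 + (2029.3/2)×0.24×£26.80 = £1,015,640.19.
EOQ at £23.42 = 2170.8 < 3300, so use break Q=3300: TC = 37,410×£23.42 + (37,410/3300.0)×354 + (3300.0/2)×0.24×£23.42 = £889,429.59.
Lowest total cost among the candidates is at Q = 3300.0.

TC* ≈ £889,429.59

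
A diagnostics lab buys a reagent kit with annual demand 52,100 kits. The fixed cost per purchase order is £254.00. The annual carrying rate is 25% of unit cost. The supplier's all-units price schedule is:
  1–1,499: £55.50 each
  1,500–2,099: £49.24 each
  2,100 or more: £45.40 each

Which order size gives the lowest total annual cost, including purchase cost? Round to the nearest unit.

Q* ≈ 2,100 kits

Holding cost per unit per year at price C is H = 0.25·C.
Candidates are each tier's EOQ (if it falls in that tier) and each price-break quantity.
EOQ at £55.50 = 1381.1 (feasible in tier 1): TC = 52,100×£55.50 + (52,100/1381.1)×254 + (1381.1/2)×0.25×£55.50 = £2,910,713.16.
EOQ at £49.24 = 1466.3 < 1500, so use break Q=1500: TC = 52,100×£49.24 + (52,100/1500.0)×254 + (1500.0/2)×0.25×£49.24 = £2,583,458.77.
EOQ at £45.40 = 1527.0 < 2100, so use break Q=2100: TC = 52,100×£45.40 + (52,100/2100.0)×254 + (2100.0/2)×0.25×£45.40 = £2,383,559.12.
Lowest total cost is £2,383,559.12 at Q = 2100.0.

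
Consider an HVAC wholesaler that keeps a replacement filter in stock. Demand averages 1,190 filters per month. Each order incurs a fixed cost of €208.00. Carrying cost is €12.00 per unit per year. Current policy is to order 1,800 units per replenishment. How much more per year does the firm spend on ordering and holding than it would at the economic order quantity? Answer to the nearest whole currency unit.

Annual demand D = 1,190 × 12 = 14,280.
EOQ = √(2DS/H) = √(2 × 14,280 × 208 / 12) ≈ 703.59.
Cost at Q* = (D/Q*)S + (Q*/2)H = √(2DSH) ≈ €8,443.09.
Cost at Q = 1,800: (14,280/1,800)×208 + (1,800/2)×12 = €1,650.13 + €10,800.00 = €12,450.13.
Excess = €12,450.13 − €8,443.09 = €4,007.04.

Extra cost ≈ €4,007 per year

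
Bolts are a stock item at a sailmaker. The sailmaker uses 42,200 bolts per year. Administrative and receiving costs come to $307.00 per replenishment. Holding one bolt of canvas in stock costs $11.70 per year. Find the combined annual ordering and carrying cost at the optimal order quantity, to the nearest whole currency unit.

TC* ≈ $17,411

Q* = √(2DS/H) = √(2 × 42,200 × 307 / 11.7) ≈ 1488.15.
At the optimum the two cost components are equal, so total cost = 2·(Q*/2)H = Q*·H.
Minimum total = √(2DSH) = √(2 × 42,200 × 307 × 11.7) ≈ 17411.386.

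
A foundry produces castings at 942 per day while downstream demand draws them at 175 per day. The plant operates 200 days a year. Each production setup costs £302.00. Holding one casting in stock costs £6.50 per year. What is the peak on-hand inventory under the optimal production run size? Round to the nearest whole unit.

Annual demand D = 175 × 200 = 35,000.
Production build-up factor (1 − d/p) = 1 − 175/942 = 0.8142.
Q* = √(2DS / (H(1 − d/p))) = √(2 × 35,000 × 302 / (6.5 × 0.8142)).
= √(21,140,000 / 5.2925) ≈ 1998.589.
Maximum inventory = Q*(1 − d/p) = 1998.589 × 0.8142 ≈ 1627.302.

I_max ≈ 1,627 castings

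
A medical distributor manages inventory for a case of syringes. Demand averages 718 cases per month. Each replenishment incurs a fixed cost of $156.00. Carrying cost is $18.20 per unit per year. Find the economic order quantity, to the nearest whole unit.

Annual demand D = 718 × 12 = 8,616.
EOQ = √(2DS / H) = √(2 × 8,616 × 156 / 18.2).
= √(2,688,192 / 18.2) = √147,702.8571 ≈ 384.321.

Q* ≈ 384 cases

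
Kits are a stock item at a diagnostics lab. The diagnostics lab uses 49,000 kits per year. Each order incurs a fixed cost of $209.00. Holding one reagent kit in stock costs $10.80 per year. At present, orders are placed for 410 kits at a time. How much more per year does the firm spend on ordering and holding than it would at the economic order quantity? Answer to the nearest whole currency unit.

EOQ = √(2DS/H) = √(2 × 49,000 × 209 / 10.8) ≈ 1377.13.
Cost at Q* = (D/Q*)S + (Q*/2)H = √(2DSH) ≈ $14,872.98.
Cost at Q = 410: (49,000/410)×209 + (410/2)×10.8 = $24,978.05 + $2,214.00 = $27,192.05.
Excess = $27,192.05 − $14,872.98 = $12,319.07.

Extra cost ≈ $12,319 per year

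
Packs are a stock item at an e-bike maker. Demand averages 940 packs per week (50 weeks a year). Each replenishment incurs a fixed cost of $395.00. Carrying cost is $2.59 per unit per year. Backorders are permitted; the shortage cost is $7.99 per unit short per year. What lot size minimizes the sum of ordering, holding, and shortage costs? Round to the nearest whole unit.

Q* ≈ 4,357 packs

Annual demand D = 940 × 50 = 47,000.
With planned backorders, Q* = √(2DS/H) · √((H+B)/B).
√(2DS/H) = √(2 × 47,000 × 395 / 2.59) = 3786.279.
√((H+B)/B) = √((2.59+7.99)/7.99) = 1.1507.
Q* ≈ 4356.945.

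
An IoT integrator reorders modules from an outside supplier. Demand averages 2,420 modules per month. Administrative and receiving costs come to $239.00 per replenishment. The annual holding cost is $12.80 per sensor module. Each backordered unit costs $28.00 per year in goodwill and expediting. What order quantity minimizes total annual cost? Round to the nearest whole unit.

Q* ≈ 1,257 modules

Annual demand D = 2,420 × 12 = 29,040.
With planned backorders, Q* = √(2DS/H) · √((H+B)/B).
√(2DS/H) = √(2 × 29,040 × 239 / 12.8) = 1041.375.
√((H+B)/B) = √((12.8+28)/28) = 1.2071.
Q* ≈ 1257.067.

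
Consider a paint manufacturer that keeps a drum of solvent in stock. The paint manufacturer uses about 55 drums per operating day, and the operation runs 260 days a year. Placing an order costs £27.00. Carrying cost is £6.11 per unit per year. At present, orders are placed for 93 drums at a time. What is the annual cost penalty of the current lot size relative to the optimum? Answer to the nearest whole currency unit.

Annual demand D = 55 × 260 = 14,300.
EOQ = √(2DS/H) = √(2 × 14,300 × 27 / 6.11) ≈ 355.50.
Cost at Q* = (D/Q*)S + (Q*/2)H = √(2DSH) ≈ £2,172.13.
Cost at Q = 93: (14,300/93)×27 + (93/2)×6.11 = £4,151.61 + £284.12 = £4,435.73.
Excess = £4,435.73 − £2,172.13 = £2,263.60.

Extra cost ≈ £2,264 per year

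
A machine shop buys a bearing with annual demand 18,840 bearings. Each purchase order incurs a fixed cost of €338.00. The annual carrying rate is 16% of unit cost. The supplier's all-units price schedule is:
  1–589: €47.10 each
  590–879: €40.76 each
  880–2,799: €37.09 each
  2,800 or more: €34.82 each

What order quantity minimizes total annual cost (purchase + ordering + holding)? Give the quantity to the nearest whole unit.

Holding cost per unit per year at price C is H = 0.16·C.
Evaluate total cost at each tier's feasible EOQ or, if the EOQ is below the tier, at the tier's minimum quantity.
Tier 1 (€47.10): EOQ = 1300.0 exceeds tier's upper bound 589, so this tier is dominated.
Tier 2 (€40.76): EOQ = 1397.5 exceeds tier's upper bound 879, so this tier is dominated.
EOQ at €37.09 = 1465.0 (feasible in tier 3): TC = 18,840×€37.09 + (18,840/1465.0)×338 + (1465.0/2)×0.16×€37.09 = €707,469.25.
EOQ at €34.82 = 1512.0 < 2800, so use break Q=2800: TC = 18,840×€34.82 + (18,840/2800.0)×338 + (2800.0/2)×0.16×€34.82 = €666,082.74.
Lowest total cost is €666,082.74 at Q = 2800.0.

Q* ≈ 2,800 bearings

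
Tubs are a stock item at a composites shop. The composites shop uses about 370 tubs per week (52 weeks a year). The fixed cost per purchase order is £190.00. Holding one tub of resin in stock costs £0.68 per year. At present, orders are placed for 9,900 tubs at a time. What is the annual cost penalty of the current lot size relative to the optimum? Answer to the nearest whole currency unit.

Annual demand D = 370 × 52 = 19,240.
EOQ = √(2DS/H) = √(2 × 19,240 × 190 / 0.68) ≈ 3278.99.
Cost at Q* = (D/Q*)S + (Q*/2)H = √(2DSH) ≈ £2,229.71.
Cost at Q = 9,900: (19,240/9,900)×190 + (9,900/2)×0.68 = £369.25 + £3,366.00 = £3,735.25.
Excess = £3,735.25 − £2,229.71 = £1,505.54.

Extra cost ≈ £1,506 per year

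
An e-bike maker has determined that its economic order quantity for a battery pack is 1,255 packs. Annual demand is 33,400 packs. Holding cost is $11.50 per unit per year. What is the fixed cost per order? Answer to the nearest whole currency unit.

The basic EOQ model gives Q* = √(2DS/H); rearrange for the unknown.
From Q* = √(2DS/H): S = Q*²H / (2D) = 1,255² × 11.5 / (2 × 33,400) = 271.1495.

S ≈ $271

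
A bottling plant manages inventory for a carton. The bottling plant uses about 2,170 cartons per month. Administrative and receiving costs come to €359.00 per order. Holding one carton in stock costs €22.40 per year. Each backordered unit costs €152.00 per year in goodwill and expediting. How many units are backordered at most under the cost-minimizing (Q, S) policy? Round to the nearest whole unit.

Annual demand D = 2,170 × 12 = 26,040.
With planned backorders, Q* = √(2DS/H) · √((H+B)/B).
√(2DS/H) = √(2 × 26,040 × 359 / 22.4) = 913.605.
√((H+B)/B) = √((22.4+152)/152) = 1.0712.
Q* ≈ 978.611.
S* = Q* · H/(H+B) = 978.611 × 22.4/174.4 ≈ 125.693.

S* ≈ 126 cartons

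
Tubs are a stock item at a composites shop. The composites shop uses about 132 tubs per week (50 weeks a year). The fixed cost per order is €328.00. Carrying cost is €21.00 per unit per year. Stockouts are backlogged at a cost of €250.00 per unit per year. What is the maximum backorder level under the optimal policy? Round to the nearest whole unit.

S* ≈ 37 tubs

Annual demand D = 132 × 50 = 6,600.
With planned backorders, Q* = √(2DS/H) · √((H+B)/B).
√(2DS/H) = √(2 × 6,600 × 328 / 21) = 454.061.
√((H+B)/B) = √((21+250)/250) = 1.0412.
Q* ≈ 472.747.
S* = Q* · H/(H+B) = 472.747 × 21/271 ≈ 36.634.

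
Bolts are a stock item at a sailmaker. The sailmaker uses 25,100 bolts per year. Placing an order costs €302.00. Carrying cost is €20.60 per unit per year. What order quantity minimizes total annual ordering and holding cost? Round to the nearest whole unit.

Q* ≈ 858 bolts

EOQ = √(2DS / H) = √(2 × 25,100 × 302 / 20.6).
= √(15,160,400 / 20.6) = √735,941.7476 ≈ 857.870.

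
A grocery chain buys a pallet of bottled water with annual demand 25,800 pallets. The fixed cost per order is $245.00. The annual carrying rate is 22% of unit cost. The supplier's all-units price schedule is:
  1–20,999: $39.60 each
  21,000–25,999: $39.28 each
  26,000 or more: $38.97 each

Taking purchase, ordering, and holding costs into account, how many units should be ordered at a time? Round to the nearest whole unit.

Holding cost per unit per year at price C is H = 0.22·C.
Evaluate total cost at each tier's feasible EOQ or, if the EOQ is below the tier, at the tier's minimum quantity.
EOQ at $39.60 = 1204.6 (feasible in tier 1): TC = 25,800×$39.60 + (25,800/1204.6)×245 + (1204.6/2)×0.22×$39.60 = $1,032,174.62.
EOQ at $39.28 = 1209.5 < 21000, so use break Q=21000: TC = 25,800×$39.28 + (25,800/21000.0)×245 + (21000.0/2)×0.22×$39.28 = $1,104,461.80.
EOQ at $38.97 = 1214.3 < 26000, so use break Q=26000: TC = 25,800×$38.97 + (25,800/26000.0)×245 + (26000.0/2)×0.22×$38.97 = $1,117,123.32.
Lowest total cost is $1,032,174.62 at Q = 1204.6.

Q* ≈ 1,205 pallets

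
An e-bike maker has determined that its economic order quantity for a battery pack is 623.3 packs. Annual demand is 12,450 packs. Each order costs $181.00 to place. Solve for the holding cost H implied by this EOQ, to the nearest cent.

Squaring Q* = √(2DS/H) gives Q*² = 2DS/H.
From Q* = √(2DS/H): H = 2DS / Q*² = 2 × 12,450 × 181 / 623.3² = 11.6007.

H ≈ $11.60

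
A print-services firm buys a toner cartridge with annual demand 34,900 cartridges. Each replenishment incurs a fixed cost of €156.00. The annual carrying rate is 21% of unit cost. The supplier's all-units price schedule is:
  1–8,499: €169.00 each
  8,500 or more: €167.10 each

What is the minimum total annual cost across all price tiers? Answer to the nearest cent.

Holding cost per unit per year at price C is H = 0.21·C.
Candidates are each tier's EOQ (if it falls in that tier) and each price-break quantity.
EOQ at €169.00 = 553.9 (feasible in tier 1): TC = 34,900×€169.00 + (34,900/553.9)×156 + (553.9/2)×0.21×€169.00 = €5,917,758.17.
EOQ at €167.10 = 557.0 < 8500, so use break Q=8500: TC = 34,900×€167.10 + (34,900/8500.0)×156 + (8500.0/2)×0.21×€167.10 = €5,981,567.27.
Lowest total cost among the candidates is at Q = 553.9.

TC* ≈ €5,917,758.17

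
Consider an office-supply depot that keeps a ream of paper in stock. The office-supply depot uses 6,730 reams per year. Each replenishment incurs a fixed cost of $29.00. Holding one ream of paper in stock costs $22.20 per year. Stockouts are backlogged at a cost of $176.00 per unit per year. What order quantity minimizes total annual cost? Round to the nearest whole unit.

With planned backorders, Q* = √(2DS/H) · √((H+B)/B).
√(2DS/H) = √(2 × 6,730 × 29 / 22.2) = 132.600.
√((H+B)/B) = √((22.2+176)/176) = 1.0612.
Q* ≈ 140.715.

Q* ≈ 141 reams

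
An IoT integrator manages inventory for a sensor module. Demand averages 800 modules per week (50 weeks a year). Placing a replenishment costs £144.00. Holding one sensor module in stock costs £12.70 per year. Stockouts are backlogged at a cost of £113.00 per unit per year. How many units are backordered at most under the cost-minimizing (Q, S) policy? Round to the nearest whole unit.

Annual demand D = 800 × 50 = 40,000.
With planned backorders, Q* = √(2DS/H) · √((H+B)/B).
√(2DS/H) = √(2 × 40,000 × 144 / 12.7) = 952.411.
√((H+B)/B) = √((12.7+113)/113) = 1.0547.
Q* ≈ 1004.507.
S* = Q* · H/(H+B) = 1004.507 × 12.7/125.7 ≈ 101.490.

S* ≈ 101 modules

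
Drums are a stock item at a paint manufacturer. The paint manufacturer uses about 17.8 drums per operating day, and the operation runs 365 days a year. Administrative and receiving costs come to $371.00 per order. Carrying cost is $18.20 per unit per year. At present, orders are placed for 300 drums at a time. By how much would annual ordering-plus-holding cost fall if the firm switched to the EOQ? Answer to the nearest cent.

Annual demand D = 17.8 × 365 = 6,497.
EOQ = √(2DS/H) = √(2 × 6,497 × 371 / 18.2) ≈ 514.66.
Cost at Q* = (D/Q*)S + (Q*/2)H = √(2DSH) ≈ $9,366.86.
Cost at Q = 300: (6,497/300)×371 + (300/2)×18.2 = $8,034.62 + $2,730.00 = $10,764.62.
Excess = $10,764.62 − $9,366.86 = $1,397.76.

Extra cost ≈ $1,397.76 per year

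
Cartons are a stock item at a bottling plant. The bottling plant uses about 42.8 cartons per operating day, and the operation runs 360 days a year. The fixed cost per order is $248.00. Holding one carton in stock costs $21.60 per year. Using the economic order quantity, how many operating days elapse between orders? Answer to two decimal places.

T ≈ 13.90 days

Annual demand D = 42.8 × 360 = 15,408.
Q* = √(2DS/H) = √(2 × 15,408 × 248 / 21.6) ≈ 594.82.
Cycle time = Q*/D × 360 = 594.82 / 15,408 × 360 ≈ 13.898 days.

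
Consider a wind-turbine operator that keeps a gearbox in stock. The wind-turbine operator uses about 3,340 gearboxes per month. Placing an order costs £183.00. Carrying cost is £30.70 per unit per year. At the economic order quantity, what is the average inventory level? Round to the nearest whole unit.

Annual demand D = 3,340 × 12 = 40,080.
EOQ = √(2DS/H) = √(2 × 40,080 × 183 / 30.7) ≈ 691.25.
Average inventory = Q*/2 ≈ 691.25 / 2 = 345.625.

Average inventory ≈ 346 gearboxes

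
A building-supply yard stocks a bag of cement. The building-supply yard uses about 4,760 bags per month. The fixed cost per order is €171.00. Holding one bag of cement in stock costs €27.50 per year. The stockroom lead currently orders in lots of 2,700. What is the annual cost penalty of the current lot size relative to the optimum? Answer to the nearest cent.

Annual demand D = 4,760 × 12 = 57,120.
EOQ = √(2DS/H) = √(2 × 57,120 × 171 / 27.5) ≈ 842.83.
Cost at Q* = (D/Q*)S + (Q*/2)H = √(2DSH) ≈ €23,177.87.
Cost at Q = 2,700: (57,120/2,700)×171 + (2,700/2)×27.5 = €3,617.60 + €37,125.00 = €40,742.60.
Excess = €40,742.60 − €23,177.87 = €17,564.73.

Extra cost ≈ €17,564.73 per year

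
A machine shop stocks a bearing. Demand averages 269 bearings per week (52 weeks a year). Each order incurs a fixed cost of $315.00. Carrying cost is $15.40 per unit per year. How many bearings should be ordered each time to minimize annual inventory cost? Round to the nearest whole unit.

Annual demand D = 269 × 52 = 13,988.
EOQ = √(2DS / H) = √(2 × 13,988 × 315 / 15.4).
= √(8,812,440 / 15.4) = √572,236.3636 ≈ 756.463.

Q* ≈ 756 bearings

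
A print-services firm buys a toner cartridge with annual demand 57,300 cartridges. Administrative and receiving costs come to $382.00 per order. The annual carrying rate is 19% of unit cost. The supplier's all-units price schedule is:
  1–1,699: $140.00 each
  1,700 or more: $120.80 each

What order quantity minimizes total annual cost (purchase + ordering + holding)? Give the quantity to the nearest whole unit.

Holding cost per unit per year at price C is H = 0.19·C.
For each price level, check whether its EOQ is feasible; otherwise the best quantity at that price is the breakpoint.
EOQ at $140.00 = 1282.9 (feasible in tier 1): TC = 57,300×$140.00 + (57,300/1282.9)×382 + (1282.9/2)×0.19×$140.00 = $8,056,124.38.
EOQ at $120.80 = 1381.1 < 1700, so use break Q=1700: TC = 57,300×$120.80 + (57,300/1700.0)×382 + (1700.0/2)×0.19×$120.80 = $6,954,224.85.
Lowest total cost is $6,954,224.85 at Q = 1700.0.

Q* ≈ 1,700 cartridges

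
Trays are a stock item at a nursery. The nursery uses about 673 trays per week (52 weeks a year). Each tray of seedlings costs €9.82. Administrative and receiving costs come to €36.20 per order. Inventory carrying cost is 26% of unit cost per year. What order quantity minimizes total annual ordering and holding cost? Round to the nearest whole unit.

Annual demand D = 673 × 52 = 34,996.
Holding cost H = 0.26 × €9.82 = €2.5532 per unit per year.
EOQ = √(2DS / H) = √(2 × 34,996 × 36.2 / 2.5532).
= √(2,533,710.4 / 2.5532) = √992,366.5988 ≈ 996.176.

Q* ≈ 996 trays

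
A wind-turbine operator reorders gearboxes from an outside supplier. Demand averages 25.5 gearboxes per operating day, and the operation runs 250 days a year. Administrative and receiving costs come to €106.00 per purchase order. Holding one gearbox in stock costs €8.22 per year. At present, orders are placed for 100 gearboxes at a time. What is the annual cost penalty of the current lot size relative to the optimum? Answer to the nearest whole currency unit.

Annual demand D = 25.5 × 250 = 6,375.
EOQ = √(2DS/H) = √(2 × 6,375 × 106 / 8.22) ≈ 405.48.
Cost at Q* = (D/Q*)S + (Q*/2)H = √(2DSH) ≈ €3,333.07.
Cost at Q = 100: (6,375/100)×106 + (100/2)×8.22 = €6,757.50 + €411.00 = €7,168.50.
Excess = €7,168.50 − €3,333.07 = €3,835.43.

Extra cost ≈ €3,835 per year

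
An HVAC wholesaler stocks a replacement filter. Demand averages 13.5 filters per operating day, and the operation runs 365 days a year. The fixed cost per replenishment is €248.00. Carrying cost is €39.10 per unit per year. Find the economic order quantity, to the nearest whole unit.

Q* ≈ 250 filters

Annual demand D = 13.5 × 365 = 4,927.5.
EOQ = √(2DS / H) = √(2 × 4,927.5 × 248 / 39.1).
= √(2,444,040 / 39.1) = √62,507.4169 ≈ 250.015.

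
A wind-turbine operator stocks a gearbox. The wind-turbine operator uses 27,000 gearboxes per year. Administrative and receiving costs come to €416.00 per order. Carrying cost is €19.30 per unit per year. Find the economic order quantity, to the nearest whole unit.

Q* ≈ 1,079 gearboxes

EOQ = √(2DS / H) = √(2 × 27,000 × 416 / 19.3).
= √(22,464,000 / 19.3) = √1,163,937.8238 ≈ 1078.860.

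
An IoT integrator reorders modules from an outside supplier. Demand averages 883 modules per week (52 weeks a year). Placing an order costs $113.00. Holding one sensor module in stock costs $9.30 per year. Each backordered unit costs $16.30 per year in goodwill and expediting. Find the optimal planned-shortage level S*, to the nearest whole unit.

Annual demand D = 883 × 52 = 45,916.
With planned backorders, Q* = √(2DS/H) · √((H+B)/B).
√(2DS/H) = √(2 × 45,916 × 113 / 9.3) = 1056.318.
√((H+B)/B) = √((9.3+16.3)/16.3) = 1.2532.
Q* ≈ 1323.796.
S* = Q* · H/(H+B) = 1323.796 × 9.3/25.6 ≈ 480.910.

S* ≈ 481 modules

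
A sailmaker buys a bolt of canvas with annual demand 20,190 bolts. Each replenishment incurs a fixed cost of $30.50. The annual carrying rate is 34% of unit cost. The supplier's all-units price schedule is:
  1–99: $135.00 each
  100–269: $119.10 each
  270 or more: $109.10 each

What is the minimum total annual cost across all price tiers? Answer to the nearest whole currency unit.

Holding cost per unit per year at price C is H = 0.34·C.
Evaluate total cost at each tier's feasible EOQ or, if the EOQ is below the tier, at the tier's minimum quantity.
Tier 1 ($135.00): EOQ = 163.8 exceeds tier's upper bound 99, so this tier is dominated.
EOQ at $119.10 = 174.4 (feasible in tier 2): TC = 20,190×$119.10 + (20,190/174.4)×30.5 + (174.4/2)×0.34×$119.10 = $2,411,691.01.
EOQ at $109.10 = 182.2 < 270, so use break Q=270: TC = 20,190×$109.10 + (20,190/270.0)×30.5 + (270.0/2)×0.34×$109.10 = $2,210,017.41.
Lowest total cost among the candidates is at Q = 270.0.

TC* ≈ $2,210,017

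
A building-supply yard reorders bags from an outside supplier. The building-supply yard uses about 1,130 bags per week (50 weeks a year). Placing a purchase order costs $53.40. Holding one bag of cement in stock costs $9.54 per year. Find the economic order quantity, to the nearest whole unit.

Annual demand D = 1,130 × 50 = 56,500.
EOQ = √(2DS / H) = √(2 × 56,500 × 53.4 / 9.54).
= √(6,034,200 / 9.54) = √632,515.7233 ≈ 795.309.

Q* ≈ 795 bags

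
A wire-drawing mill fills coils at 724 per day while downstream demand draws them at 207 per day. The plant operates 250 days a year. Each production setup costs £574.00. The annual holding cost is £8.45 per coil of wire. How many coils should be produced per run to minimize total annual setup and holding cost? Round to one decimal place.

Annual demand D = 207 × 250 = 51,750.
Production build-up factor (1 − d/p) = 1 − 207/724 = 0.7141.
Q* = √(2DS / (H(1 − d/p))) = √(2 × 51,750 × 574 / (8.45 × 0.7141)).
= √(59,409,000 / 6.034) ≈ 3137.775.

Q* ≈ 3,137.8 coils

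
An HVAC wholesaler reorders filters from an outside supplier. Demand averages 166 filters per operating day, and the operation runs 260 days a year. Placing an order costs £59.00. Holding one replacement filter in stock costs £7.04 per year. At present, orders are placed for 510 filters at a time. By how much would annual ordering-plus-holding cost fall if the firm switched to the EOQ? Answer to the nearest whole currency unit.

Extra cost ≈ £800 per year

Annual demand D = 166 × 260 = 43,160.
EOQ = √(2DS/H) = √(2 × 43,160 × 59 / 7.04) ≈ 850.54.
Cost at Q* = (D/Q*)S + (Q*/2)H = √(2DSH) ≈ £5,987.81.
Cost at Q = 510: (43,160/510)×59 + (510/2)×7.04 = £4,993.02 + £1,795.20 = £6,788.22.
Excess = £6,788.22 − £5,987.81 = £800.41.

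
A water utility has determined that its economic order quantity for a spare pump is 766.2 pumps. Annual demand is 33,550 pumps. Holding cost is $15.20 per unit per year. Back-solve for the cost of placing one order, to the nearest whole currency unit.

Invert the EOQ relation Q*² = 2DS/H.
From Q* = √(2DS/H): S = Q*²H / (2D) = 766.2² × 15.2 / (2 × 33,550) = 132.9858.

S ≈ $133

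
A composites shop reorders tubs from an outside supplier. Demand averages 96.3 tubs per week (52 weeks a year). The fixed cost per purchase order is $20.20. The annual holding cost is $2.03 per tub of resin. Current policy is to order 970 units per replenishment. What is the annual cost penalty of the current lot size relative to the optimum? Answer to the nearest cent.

Extra cost ≈ $447.99 per year

Annual demand D = 96.3 × 52 = 5,007.6.
EOQ = √(2DS/H) = √(2 × 5,007.6 × 20.2 / 2.03) ≈ 315.69.
Cost at Q* = (D/Q*)S + (Q*/2)H = √(2DSH) ≈ $640.85.
Cost at Q = 970: (5,007.6/970)×20.2 + (970/2)×2.03 = $104.28 + $984.55 = $1,088.83.
Excess = $1,088.83 − $640.85 = $447.99.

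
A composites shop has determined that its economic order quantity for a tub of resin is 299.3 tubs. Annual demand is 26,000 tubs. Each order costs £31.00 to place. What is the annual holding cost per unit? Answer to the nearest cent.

Squaring Q* = √(2DS/H) gives Q*² = 2DS/H.
From Q* = √(2DS/H): H = 2DS / Q*² = 2 × 26,000 × 31 / 299.3² = 17.9950.

H ≈ £17.99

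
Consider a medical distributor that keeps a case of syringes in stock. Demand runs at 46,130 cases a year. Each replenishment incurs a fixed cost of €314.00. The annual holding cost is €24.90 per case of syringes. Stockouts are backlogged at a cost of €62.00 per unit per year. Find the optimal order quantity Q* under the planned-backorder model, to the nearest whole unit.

With planned backorders, Q* = √(2DS/H) · √((H+B)/B).
√(2DS/H) = √(2 × 46,130 × 314 / 24.9) = 1078.628.
√((H+B)/B) = √((24.9+62)/62) = 1.1839.
Q* ≈ 1276.985.

Q* ≈ 1,277 cases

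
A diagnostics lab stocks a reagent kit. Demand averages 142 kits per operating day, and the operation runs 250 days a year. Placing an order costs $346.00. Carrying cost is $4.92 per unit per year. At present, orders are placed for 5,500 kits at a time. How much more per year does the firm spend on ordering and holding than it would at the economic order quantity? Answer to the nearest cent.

Extra cost ≈ $4,769.42 per year

Annual demand D = 142 × 250 = 35,500.
EOQ = √(2DS/H) = √(2 × 35,500 × 346 / 4.92) ≈ 2234.52.
Cost at Q* = (D/Q*)S + (Q*/2)H = √(2DSH) ≈ $10,993.85.
Cost at Q = 5,500: (35,500/5,500)×346 + (5,500/2)×4.92 = $2,233.27 + $13,530.00 = $15,763.27.
Excess = $15,763.27 − $10,993.85 = $4,769.42.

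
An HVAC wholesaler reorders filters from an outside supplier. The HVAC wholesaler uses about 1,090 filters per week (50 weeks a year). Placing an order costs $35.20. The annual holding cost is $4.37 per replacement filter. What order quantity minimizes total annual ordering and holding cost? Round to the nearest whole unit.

Annual demand D = 1,090 × 50 = 54,500.
EOQ = √(2DS / H) = √(2 × 54,500 × 35.2 / 4.37).
= √(3,836,800 / 4.37) = √877,986.27 ≈ 937.009.

Q* ≈ 937 filters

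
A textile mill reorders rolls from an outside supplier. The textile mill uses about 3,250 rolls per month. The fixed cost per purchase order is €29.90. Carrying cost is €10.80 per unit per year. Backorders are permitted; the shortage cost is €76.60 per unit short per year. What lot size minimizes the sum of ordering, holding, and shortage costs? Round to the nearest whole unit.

Annual demand D = 3,250 × 12 = 39,000.
With planned backorders, Q* = √(2DS/H) · √((H+B)/B).
√(2DS/H) = √(2 × 39,000 × 29.9 / 10.8) = 464.698.
√((H+B)/B) = √((10.8+76.6)/76.6) = 1.0682.
Q* ≈ 496.378.

Q* ≈ 496 rolls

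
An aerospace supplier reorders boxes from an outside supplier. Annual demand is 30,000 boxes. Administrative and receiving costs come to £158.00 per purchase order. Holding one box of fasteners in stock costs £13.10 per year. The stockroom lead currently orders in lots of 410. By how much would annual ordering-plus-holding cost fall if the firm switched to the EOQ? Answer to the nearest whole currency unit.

Extra cost ≈ £3,103 per year

EOQ = √(2DS/H) = √(2 × 30,000 × 158 / 13.1) ≈ 850.68.
Cost at Q* = (D/Q*)S + (Q*/2)H = √(2DSH) ≈ £11,143.97.
Cost at Q = 410: (30,000/410)×158 + (410/2)×13.1 = £11,560.98 + £2,685.50 = £14,246.48.
Excess = £14,246.48 − £11,143.97 = £3,102.51.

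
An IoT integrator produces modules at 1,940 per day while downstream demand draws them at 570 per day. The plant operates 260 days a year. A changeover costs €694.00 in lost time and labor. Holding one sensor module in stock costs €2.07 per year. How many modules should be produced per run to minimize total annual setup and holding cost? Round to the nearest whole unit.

Q* ≈ 11,862 modules

Annual demand D = 570 × 260 = 148,200.
Production build-up factor (1 − d/p) = 1 − 570/1,940 = 0.7062.
Q* = √(2DS / (H(1 − d/p))) = √(2 × 148,200 × 694 / (2.07 × 0.7062)).
= √(205,701,600 / 1.4618) ≈ 11862.446.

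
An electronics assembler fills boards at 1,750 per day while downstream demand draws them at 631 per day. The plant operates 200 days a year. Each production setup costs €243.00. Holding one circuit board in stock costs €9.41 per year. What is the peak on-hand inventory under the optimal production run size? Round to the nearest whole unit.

Annual demand D = 631 × 200 = 126,200.
Production build-up factor (1 − d/p) = 1 − 631/1,750 = 0.6394.
Q* = √(2DS / (H(1 − d/p))) = √(2 × 126,200 × 243 / (9.41 × 0.6394)).
= √(61,333,200 / 6.017) ≈ 3192.692.
Maximum inventory = Q*(1 − d/p) = 3192.692 × 0.6394 ≈ 2041.498.

I_max ≈ 2,041 boards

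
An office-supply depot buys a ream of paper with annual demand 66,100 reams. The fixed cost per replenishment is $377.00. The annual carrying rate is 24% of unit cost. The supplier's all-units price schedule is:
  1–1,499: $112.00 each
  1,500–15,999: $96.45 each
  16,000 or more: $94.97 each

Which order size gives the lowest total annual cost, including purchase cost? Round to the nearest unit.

Q* ≈ 1,500 reams

Holding cost per unit per year at price C is H = 0.24·C.
Evaluate total cost at each tier's feasible EOQ or, if the EOQ is below the tier, at the tier's minimum quantity.
EOQ at $112.00 = 1361.7 (feasible in tier 1): TC = 66,100×$112.00 + (66,100/1361.7)×377 + (1361.7/2)×0.24×$112.00 = $7,439,801.68.
EOQ at $96.45 = 1467.3 < 1500, so use break Q=1500: TC = 66,100×$96.45 + (66,100/1500.0)×377 + (1500.0/2)×0.24×$96.45 = $6,409,319.13.
EOQ at $94.97 = 1478.7 < 16000, so use break Q=16000: TC = 66,100×$94.97 + (66,100/16000.0)×377 + (16000.0/2)×0.24×$94.97 = $6,461,416.88.
Lowest total cost is $6,409,319.13 at Q = 1500.0.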